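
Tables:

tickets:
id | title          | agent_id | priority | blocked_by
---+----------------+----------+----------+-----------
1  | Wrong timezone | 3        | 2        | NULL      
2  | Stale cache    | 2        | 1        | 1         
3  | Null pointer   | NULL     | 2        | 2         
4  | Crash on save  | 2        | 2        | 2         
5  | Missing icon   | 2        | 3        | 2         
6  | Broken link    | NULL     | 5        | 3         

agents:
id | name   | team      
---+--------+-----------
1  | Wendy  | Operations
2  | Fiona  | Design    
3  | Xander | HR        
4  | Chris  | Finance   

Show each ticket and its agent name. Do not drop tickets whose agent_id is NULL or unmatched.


LEFT JOIN keeps every row from tickets (the left table); where agent_id has no match in agents, the agent columns become NULL. Walk through each ticket:
  - ticket 1 (Wrong timezone): agent_id=3 -> matches Xander
  - ticket 2 (Stale cache): agent_id=2 -> matches Fiona
  - ticket 3 (Null pointer): agent_id=NULL, no match -> kept with NULL
  - ticket 4 (Crash on save): agent_id=2 -> matches Fiona
  - ticket 5 (Missing icon): agent_id=2 -> matches Fiona
  - ticket 6 (Broken link): agent_id=NULL, no match -> kept with NULL
All 6 rows appear; 2 have NULL agent.

SQL:
SELECT a.title, b.name AS agent
FROM tickets a
LEFT JOIN agents b ON a.agent_id = b.id

Result:
title          | agent 
---------------+-------
Wrong timezone | Xander
Stale cache    | Fiona 
Null pointer   | NULL  
Crash on save  | Fiona 
Missing icon   | Fiona 
Broken link    | NULL  


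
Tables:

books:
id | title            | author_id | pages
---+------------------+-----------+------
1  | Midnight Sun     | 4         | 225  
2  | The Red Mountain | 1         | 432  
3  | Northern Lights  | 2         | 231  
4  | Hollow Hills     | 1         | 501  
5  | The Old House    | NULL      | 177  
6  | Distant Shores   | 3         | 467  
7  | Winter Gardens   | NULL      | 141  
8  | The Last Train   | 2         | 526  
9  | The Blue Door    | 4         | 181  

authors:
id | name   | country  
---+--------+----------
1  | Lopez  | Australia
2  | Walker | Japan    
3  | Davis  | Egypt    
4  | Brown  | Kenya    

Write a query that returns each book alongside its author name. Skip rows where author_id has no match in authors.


INNER JOIN keeps only books rows whose author_id matches an id in authors. Walk through each book:
  - book 1 (Midnight Sun): author_id=4 -> matches Brown
  - book 2 (The Red Mountain): author_id=1 -> matches Lopez
  - book 3 (Northern Lights): author_id=2 -> matches Walker
  - book 4 (Hollow Hills): author_id=1 -> matches Lopez
  - book 5 (The Old House): author_id=NULL, no match -> dropped
  - book 6 (Distant Shores): author_id=3 -> matches Davis
  - book 7 (Winter Gardens): author_id=NULL, no match -> dropped
  - book 8 (The Last Train): author_id=2 -> matches Walker
  - book 9 (The Blue Door): author_id=4 -> matches Brown
So 2 of 9 rows are dropped.

SQL:
SELECT a.title, b.name AS author
FROM books a
INNER JOIN authors b ON a.author_id = b.id

Result:
title            | author
-----------------+-------
Midnight Sun     | Brown 
The Red Mountain | Lopez 
Northern Lights  | Walker
Hollow Hills     | Lopez 
Distant Shores   | Davis 
The Last Train   | Walker
The Blue Door    | Brown 


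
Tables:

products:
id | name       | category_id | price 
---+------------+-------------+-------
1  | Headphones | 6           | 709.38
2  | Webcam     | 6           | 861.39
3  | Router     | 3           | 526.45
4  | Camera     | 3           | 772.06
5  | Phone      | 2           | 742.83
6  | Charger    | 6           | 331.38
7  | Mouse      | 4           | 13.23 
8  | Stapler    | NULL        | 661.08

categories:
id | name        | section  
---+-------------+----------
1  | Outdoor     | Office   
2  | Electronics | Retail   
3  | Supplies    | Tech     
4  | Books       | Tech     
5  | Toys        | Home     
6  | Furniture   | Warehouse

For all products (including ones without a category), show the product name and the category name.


LEFT JOIN keeps every row from products (the left table); where category_id has no match in categories, the category columns become NULL. Walk through each product:
  - product 1 (Headphones): category_id=6 -> matches Furniture
  - product 2 (Webcam): category_id=6 -> matches Furniture
  - product 3 (Router): category_id=3 -> matches Supplies
  - product 4 (Camera): category_id=3 -> matches Supplies
  - product 5 (Phone): category_id=2 -> matches Electronics
  - product 6 (Charger): category_id=6 -> matches Furniture
  - product 7 (Mouse): category_id=4 -> matches Books
  - product 8 (Stapler): category_id=NULL, no match -> kept with NULL
All 8 rows appear; 1 has NULL category.

SQL:
SELECT a.name, b.name AS category
FROM products a
LEFT JOIN categories b ON a.category_id = b.id

Result:
name       | category   
-----------+------------
Headphones | Furniture  
Webcam     | Furniture  
Router     | Supplies   
Camera     | Supplies   
Phone      | Electronics
Charger    | Furniture  
Mouse      | Books      
Stapler    | NULL       


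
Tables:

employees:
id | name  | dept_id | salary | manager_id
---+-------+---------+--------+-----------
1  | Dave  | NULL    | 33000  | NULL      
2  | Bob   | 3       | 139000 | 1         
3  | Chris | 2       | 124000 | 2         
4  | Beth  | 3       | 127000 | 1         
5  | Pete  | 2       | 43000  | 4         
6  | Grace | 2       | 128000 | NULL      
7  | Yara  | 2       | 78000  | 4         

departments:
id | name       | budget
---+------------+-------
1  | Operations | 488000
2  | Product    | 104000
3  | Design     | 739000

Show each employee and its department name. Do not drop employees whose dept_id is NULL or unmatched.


LEFT JOIN keeps every row from employees (the left table); where dept_id has no match in departments, the department columns become NULL. Walk through each employee:
  - employee 1 (Dave): dept_id=NULL, no match -> kept with NULL
  - employee 2 (Bob): dept_id=3 -> matches Design
  - employee 3 (Chris): dept_id=2 -> matches Product
  - employee 4 (Beth): dept_id=3 -> matches Design
  - employee 5 (Pete): dept_id=2 -> matches Product
  - employee 6 (Grace): dept_id=2 -> matches Product
  - employee 7 (Yara): dept_id=2 -> matches Product
All 7 rows appear; 1 has NULL department.

SQL:
SELECT a.name, b.name AS department
FROM employees a
LEFT JOIN departments b ON a.dept_id = b.id

Result:
name  | department
------+-----------
Dave  | NULL      
Bob   | Design    
Chris | Product   
Beth  | Design    
Pete  | Product   
Grace | Product   
Yara  | Product   


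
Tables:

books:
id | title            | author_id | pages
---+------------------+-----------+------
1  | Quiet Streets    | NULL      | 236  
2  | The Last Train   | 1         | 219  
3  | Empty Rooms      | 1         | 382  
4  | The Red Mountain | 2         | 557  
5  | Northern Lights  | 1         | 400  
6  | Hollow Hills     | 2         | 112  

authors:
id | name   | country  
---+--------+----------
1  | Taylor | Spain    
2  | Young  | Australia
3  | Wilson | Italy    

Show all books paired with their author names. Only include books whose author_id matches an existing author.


INNER JOIN keeps only books rows whose author_id matches an id in authors. Walk through each book:
  - book 1 (Quiet Streets): author_id=NULL, no match -> dropped
  - book 2 (The Last Train): author_id=1 -> matches Taylor
  - book 3 (Empty Rooms): author_id=1 -> matches Taylor
  - book 4 (The Red Mountain): author_id=2 -> matches Young
  - book 5 (Northern Lights): author_id=1 -> matches Taylor
  - book 6 (Hollow Hills): author_id=2 -> matches Young
So 1 of 6 rows is dropped.

SQL:
SELECT a.title, b.name AS author
FROM books a
INNER JOIN authors b ON a.author_id = b.id

Result:
title            | author
-----------------+-------
The Last Train   | Taylor
Empty Rooms      | Taylor
The Red Mountain | Young 
Northern Lights  | Taylor
Hollow Hills     | Young 


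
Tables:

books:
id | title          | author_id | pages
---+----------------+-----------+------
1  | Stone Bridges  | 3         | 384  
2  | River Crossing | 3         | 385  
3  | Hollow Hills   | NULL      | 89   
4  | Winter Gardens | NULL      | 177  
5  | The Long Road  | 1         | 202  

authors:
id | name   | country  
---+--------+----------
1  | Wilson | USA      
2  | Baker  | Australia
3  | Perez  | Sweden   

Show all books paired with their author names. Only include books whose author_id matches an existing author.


INNER JOIN keeps only books rows whose author_id matches an id in authors. Walk through each book:
  - book 1 (Stone Bridges): author_id=3 -> matches Perez
  - book 2 (River Crossing): author_id=3 -> matches Perez
  - book 3 (Hollow Hills): author_id=NULL, no match -> dropped
  - book 4 (Winter Gardens): author_id=NULL, no match -> dropped
  - book 5 (The Long Road): author_id=1 -> matches Wilson
So 2 of 5 rows are dropped.

SQL:
SELECT a.title, b.name AS author
FROM books a
INNER JOIN authors b ON a.author_id = b.id

Result:
title          | author
---------------+-------
Stone Bridges  | Perez 
River Crossing | Perez 
The Long Road  | Wilson


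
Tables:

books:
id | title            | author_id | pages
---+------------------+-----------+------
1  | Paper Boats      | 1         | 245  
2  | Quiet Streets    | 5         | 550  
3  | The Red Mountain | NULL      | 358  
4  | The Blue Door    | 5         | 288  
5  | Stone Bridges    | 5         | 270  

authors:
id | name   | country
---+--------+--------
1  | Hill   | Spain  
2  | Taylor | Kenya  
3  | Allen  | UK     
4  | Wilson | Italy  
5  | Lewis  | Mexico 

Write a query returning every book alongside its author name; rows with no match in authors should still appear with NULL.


LEFT JOIN keeps every row from books (the left table); where author_id has no match in authors, the author columns become NULL. Walk through each book:
  - book 1 (Paper Boats): author_id=1 -> matches Hill
  - book 2 (Quiet Streets): author_id=5 -> matches Lewis
  - book 3 (The Red Mountain): author_id=NULL, no match -> kept with NULL
  - book 4 (The Blue Door): author_id=5 -> matches Lewis
  - book 5 (Stone Bridges): author_id=5 -> matches Lewis
All 5 rows appear; 1 has NULL author.

SQL:
SELECT a.title, b.name AS author
FROM books a
LEFT JOIN authors b ON a.author_id = b.id

Result:
title            | author
-----------------+-------
Paper Boats      | Hill  
Quiet Streets    | Lewis 
The Red Mountain | NULL  
The Blue Door    | Lewis 
Stone Bridges    | Lewis 


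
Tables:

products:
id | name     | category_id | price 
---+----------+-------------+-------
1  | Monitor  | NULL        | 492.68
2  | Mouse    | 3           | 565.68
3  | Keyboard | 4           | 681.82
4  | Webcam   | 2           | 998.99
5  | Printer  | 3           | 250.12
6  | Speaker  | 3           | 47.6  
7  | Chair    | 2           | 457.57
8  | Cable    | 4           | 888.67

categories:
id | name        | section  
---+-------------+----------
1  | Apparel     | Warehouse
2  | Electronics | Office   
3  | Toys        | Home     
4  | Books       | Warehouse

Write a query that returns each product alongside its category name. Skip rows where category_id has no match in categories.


INNER JOIN keeps only products rows whose category_id matches an id in categories. Walk through each product:
  - product 1 (Monitor): category_id=NULL, no match -> dropped
  - product 2 (Mouse): category_id=3 -> matches Toys
  - product 3 (Keyboard): category_id=4 -> matches Books
  - product 4 (Webcam): category_id=2 -> matches Electronics
  - product 5 (Printer): category_id=3 -> matches Toys
  - product 6 (Speaker): category_id=3 -> matches Toys
  - product 7 (Chair): category_id=2 -> matches Electronics
  - product 8 (Cable): category_id=4 -> matches Books
So 1 of 8 rows is dropped.

SQL:
SELECT a.name, b.name AS category
FROM products a
INNER JOIN categories b ON a.category_id = b.id

Result:
name     | category   
---------+------------
Mouse    | Toys       
Keyboard | Books      
Webcam   | Electronics
Printer  | Toys       
Speaker  | Toys       
Chair    | Electronics
Cable    | Books      


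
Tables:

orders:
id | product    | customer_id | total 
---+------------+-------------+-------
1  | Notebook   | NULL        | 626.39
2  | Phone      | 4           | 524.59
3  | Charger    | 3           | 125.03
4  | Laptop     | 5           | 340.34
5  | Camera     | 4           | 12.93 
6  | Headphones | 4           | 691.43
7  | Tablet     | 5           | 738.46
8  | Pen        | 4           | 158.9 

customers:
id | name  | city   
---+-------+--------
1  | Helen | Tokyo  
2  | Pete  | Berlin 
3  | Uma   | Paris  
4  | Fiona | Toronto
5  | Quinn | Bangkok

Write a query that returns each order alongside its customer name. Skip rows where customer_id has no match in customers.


INNER JOIN keeps only orders rows whose customer_id matches an id in customers. Walk through each order:
  - order 1 (Notebook): customer_id=NULL, no match -> dropped
  - order 2 (Phone): customer_id=4 -> matches Fiona
  - order 3 (Charger): customer_id=3 -> matches Uma
  - order 4 (Laptop): customer_id=5 -> matches Quinn
  - order 5 (Camera): customer_id=4 -> matches Fiona
  - order 6 (Headphones): customer_id=4 -> matches Fiona
  - order 7 (Tablet): customer_id=5 -> matches Quinn
  - order 8 (Pen): customer_id=4 -> matches Fiona
So 1 of 8 rows is dropped.

SQL:
SELECT a.product, b.name AS customer
FROM orders a
INNER JOIN customers b ON a.customer_id = b.id

Result:
product    | customer
-----------+---------
Phone      | Fiona   
Charger    | Uma     
Laptop     | Quinn   
Camera     | Fiona   
Headphones | Fiona   
Tablet     | Quinn   
Pen        | Fiona   


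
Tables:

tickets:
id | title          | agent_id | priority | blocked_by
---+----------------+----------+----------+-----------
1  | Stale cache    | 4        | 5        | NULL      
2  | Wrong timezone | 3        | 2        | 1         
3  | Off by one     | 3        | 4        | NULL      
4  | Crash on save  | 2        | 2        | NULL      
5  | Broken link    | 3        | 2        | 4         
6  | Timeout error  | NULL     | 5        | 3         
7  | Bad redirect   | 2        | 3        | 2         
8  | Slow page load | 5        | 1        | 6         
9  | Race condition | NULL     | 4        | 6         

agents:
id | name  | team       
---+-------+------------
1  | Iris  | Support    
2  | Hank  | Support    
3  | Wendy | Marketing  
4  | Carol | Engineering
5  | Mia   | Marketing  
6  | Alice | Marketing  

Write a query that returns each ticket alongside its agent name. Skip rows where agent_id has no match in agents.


INNER JOIN keeps only tickets rows whose agent_id matches an id in agents. Walk through each ticket:
  - ticket 1 (Stale cache): agent_id=4 -> matches Carol
  - ticket 2 (Wrong timezone): agent_id=3 -> matches Wendy
  - ticket 3 (Off by one): agent_id=3 -> matches Wendy
  - ticket 4 (Crash on save): agent_id=2 -> matches Hank
  - ticket 5 (Broken link): agent_id=3 -> matches Wendy
  - ticket 6 (Timeout error): agent_id=NULL, no match -> dropped
  - ticket 7 (Bad redirect): agent_id=2 -> matches Hank
  - ticket 8 (Slow page load): agent_id=5 -> matches Mia
  - ticket 9 (Race condition): agent_id=NULL, no match -> dropped
So 2 of 9 rows are dropped.

SQL:
SELECT a.title, b.name AS agent
FROM tickets a
INNER JOIN agents b ON a.agent_id = b.id

Result:
title          | agent
---------------+------
Stale cache    | Carol
Wrong timezone | Wendy
Off by one     | Wendy
Crash on save  | Hank 
Broken link    | Wendy
Bad redirect   | Hank 
Slow page load | Mia  


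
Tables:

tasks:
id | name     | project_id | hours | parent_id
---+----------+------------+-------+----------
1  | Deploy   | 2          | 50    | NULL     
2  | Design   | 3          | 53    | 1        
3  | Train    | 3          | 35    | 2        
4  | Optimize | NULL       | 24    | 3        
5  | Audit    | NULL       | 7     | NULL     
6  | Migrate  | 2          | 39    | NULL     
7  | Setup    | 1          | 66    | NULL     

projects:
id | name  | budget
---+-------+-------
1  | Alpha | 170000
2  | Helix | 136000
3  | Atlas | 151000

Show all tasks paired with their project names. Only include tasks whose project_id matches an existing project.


INNER JOIN keeps only tasks rows whose project_id matches an id in projects. Walk through each task:
  - task 1 (Deploy): project_id=2 -> matches Helix
  - task 2 (Design): project_id=3 -> matches Atlas
  - task 3 (Train): project_id=3 -> matches Atlas
  - task 4 (Optimize): project_id=NULL, no match -> dropped
  - task 5 (Audit): project_id=NULL, no match -> dropped
  - task 6 (Migrate): project_id=2 -> matches Helix
  - task 7 (Setup): project_id=1 -> matches Alpha
So 2 of 7 rows are dropped.

SQL:
SELECT a.name, b.name AS project
FROM tasks a
INNER JOIN projects b ON a.project_id = b.id

Result:
name    | project
--------+--------
Deploy  | Helix  
Design  | Atlas  
Train   | Atlas  
Migrate | Helix  
Setup   | Alpha  


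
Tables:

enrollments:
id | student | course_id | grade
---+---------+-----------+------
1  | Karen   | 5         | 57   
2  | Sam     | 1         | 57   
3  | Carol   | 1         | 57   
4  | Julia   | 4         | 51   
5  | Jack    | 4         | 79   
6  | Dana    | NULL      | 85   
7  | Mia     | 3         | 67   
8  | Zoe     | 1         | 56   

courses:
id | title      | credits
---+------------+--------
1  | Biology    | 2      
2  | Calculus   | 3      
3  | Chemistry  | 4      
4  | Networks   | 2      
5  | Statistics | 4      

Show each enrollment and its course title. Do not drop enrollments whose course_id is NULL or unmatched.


LEFT JOIN keeps every row from enrollments (the left table); where course_id has no match in courses, the course columns become NULL. Walk through each enrollment:
  - enrollment 1 (Karen): course_id=5 -> matches Statistics
  - enrollment 2 (Sam): course_id=1 -> matches Biology
  - enrollment 3 (Carol): course_id=1 -> matches Biology
  - enrollment 4 (Julia): course_id=4 -> matches Networks
  - enrollment 5 (Jack): course_id=4 -> matches Networks
  - enrollment 6 (Dana): course_id=NULL, no match -> kept with NULL
  - enrollment 7 (Mia): course_id=3 -> matches Chemistry
  - enrollment 8 (Zoe): course_id=1 -> matches Biology
All 8 rows appear; 1 has NULL course.

SQL:
SELECT a.student, b.title AS course
FROM enrollments a
LEFT JOIN courses b ON a.course_id = b.id

Result:
student | course    
--------+-----------
Karen   | Statistics
Sam     | Biology   
Carol   | Biology   
Julia   | Networks  
Jack    | Networks  
Dana    | NULL      
Mia     | Chemistry 
Zoe     | Biology   


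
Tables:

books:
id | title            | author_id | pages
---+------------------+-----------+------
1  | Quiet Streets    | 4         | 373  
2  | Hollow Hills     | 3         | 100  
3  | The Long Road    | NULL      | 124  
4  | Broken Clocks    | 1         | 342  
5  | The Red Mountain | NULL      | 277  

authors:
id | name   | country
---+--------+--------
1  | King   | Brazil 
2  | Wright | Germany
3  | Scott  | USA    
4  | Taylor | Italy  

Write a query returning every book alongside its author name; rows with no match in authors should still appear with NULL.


LEFT JOIN keeps every row from books (the left table); where author_id has no match in authors, the author columns become NULL. Walk through each book:
  - book 1 (Quiet Streets): author_id=4 -> matches Taylor
  - book 2 (Hollow Hills): author_id=3 -> matches Scott
  - book 3 (The Long Road): author_id=NULL, no match -> kept with NULL
  - book 4 (Broken Clocks): author_id=1 -> matches King
  - book 5 (The Red Mountain): author_id=NULL, no match -> kept with NULL
All 5 rows appear; 2 have NULL author.

SQL:
SELECT a.title, b.name AS author
FROM books a
LEFT JOIN authors b ON a.author_id = b.id

Result:
title            | author
-----------------+-------
Quiet Streets    | Taylor
Hollow Hills     | Scott 
The Long Road    | NULL  
Broken Clocks    | King  
The Red Mountain | NULL  


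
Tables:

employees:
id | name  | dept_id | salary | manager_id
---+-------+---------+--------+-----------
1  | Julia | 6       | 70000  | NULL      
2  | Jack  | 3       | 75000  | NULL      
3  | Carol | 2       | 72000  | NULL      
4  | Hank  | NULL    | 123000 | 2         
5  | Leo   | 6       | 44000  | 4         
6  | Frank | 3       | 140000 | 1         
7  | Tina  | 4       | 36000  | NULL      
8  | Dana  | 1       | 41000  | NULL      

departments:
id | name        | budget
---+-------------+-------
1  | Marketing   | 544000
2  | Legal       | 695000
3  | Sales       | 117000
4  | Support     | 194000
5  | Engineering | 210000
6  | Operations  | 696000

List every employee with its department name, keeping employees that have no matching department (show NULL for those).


LEFT JOIN keeps every row from employees (the left table); where dept_id has no match in departments, the department columns become NULL. Walk through each employee:
  - employee 1 (Julia): dept_id=6 -> matches Operations
  - employee 2 (Jack): dept_id=3 -> matches Sales
  - employee 3 (Carol): dept_id=2 -> matches Legal
  - employee 4 (Hank): dept_id=NULL, no match -> kept with NULL
  - employee 5 (Leo): dept_id=6 -> matches Operations
  - employee 6 (Frank): dept_id=3 -> matches Sales
  - employee 7 (Tina): dept_id=4 -> matches Support
  - employee 8 (Dana): dept_id=1 -> matches Marketing
All 8 rows appear; 1 has NULL department.

SQL:
SELECT a.name, b.name AS department
FROM employees a
LEFT JOIN departments b ON a.dept_id = b.id

Result:
name  | department
------+-----------
Julia | Operations
Jack  | Sales     
Carol | Legal     
Hank  | NULL      
Leo   | Operations
Frank | Sales     
Tina  | Support   
Dana  | Marketing 


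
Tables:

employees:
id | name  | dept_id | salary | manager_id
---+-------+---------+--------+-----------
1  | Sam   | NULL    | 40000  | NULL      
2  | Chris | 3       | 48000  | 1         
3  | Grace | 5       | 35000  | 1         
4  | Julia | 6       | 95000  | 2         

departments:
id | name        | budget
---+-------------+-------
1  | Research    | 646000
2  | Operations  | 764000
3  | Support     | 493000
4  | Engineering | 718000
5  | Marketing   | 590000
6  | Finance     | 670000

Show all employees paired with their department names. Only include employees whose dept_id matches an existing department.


INNER JOIN keeps only employees rows whose dept_id matches an id in departments. Walk through each employee:
  - employee 1 (Sam): dept_id=NULL, no match -> dropped
  - employee 2 (Chris): dept_id=3 -> matches Support
  - employee 3 (Grace): dept_id=5 -> matches Marketing
  - employee 4 (Julia): dept_id=6 -> matches Finance
So 1 of 4 rows is dropped.

SQL:
SELECT a.name, b.name AS department
FROM employees a
INNER JOIN departments b ON a.dept_id = b.id

Result:
name  | department
------+-----------
Chris | Support   
Grace | Marketing 
Julia | Finance   


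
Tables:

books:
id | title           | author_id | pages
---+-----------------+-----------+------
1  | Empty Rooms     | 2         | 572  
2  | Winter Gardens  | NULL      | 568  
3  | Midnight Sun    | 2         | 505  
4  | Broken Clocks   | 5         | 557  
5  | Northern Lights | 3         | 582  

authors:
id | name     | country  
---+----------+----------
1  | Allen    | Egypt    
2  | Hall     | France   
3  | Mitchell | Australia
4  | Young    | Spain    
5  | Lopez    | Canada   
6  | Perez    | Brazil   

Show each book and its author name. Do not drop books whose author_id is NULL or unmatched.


LEFT JOIN keeps every row from books (the left table); where author_id has no match in authors, the author columns become NULL. Walk through each book:
  - book 1 (Empty Rooms): author_id=2 -> matches Hall
  - book 2 (Winter Gardens): author_id=NULL, no match -> kept with NULL
  - book 3 (Midnight Sun): author_id=2 -> matches Hall
  - book 4 (Broken Clocks): author_id=5 -> matches Lopez
  - book 5 (Northern Lights): author_id=3 -> matches Mitchell
All 5 rows appear; 1 has NULL author.

SQL:
SELECT a.title, b.name AS author
FROM books a
LEFT JOIN authors b ON a.author_id = b.id

Result:
title           | author  
----------------+---------
Empty Rooms     | Hall    
Winter Gardens  | NULL    
Midnight Sun    | Hall    
Broken Clocks   | Lopez   
Northern Lights | Mitchell


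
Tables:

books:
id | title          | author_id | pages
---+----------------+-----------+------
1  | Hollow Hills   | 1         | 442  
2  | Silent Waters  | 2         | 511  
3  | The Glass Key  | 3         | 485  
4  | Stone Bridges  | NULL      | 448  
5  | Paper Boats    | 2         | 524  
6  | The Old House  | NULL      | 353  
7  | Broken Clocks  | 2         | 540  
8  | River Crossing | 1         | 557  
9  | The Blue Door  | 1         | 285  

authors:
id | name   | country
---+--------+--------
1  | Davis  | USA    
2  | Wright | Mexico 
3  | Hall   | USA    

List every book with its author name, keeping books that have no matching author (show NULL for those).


LEFT JOIN keeps every row from books (the left table); where author_id has no match in authors, the author columns become NULL. Walk through each book:
  - book 1 (Hollow Hills): author_id=1 -> matches Davis
  - book 2 (Silent Waters): author_id=2 -> matches Wright
  - book 3 (The Glass Key): author_id=3 -> matches Hall
  - book 4 (Stone Bridges): author_id=NULL, no match -> kept with NULL
  - book 5 (Paper Boats): author_id=2 -> matches Wright
  - book 6 (The Old House): author_id=NULL, no match -> kept with NULL
  - book 7 (Broken Clocks): author_id=2 -> matches Wright
  - book 8 (River Crossing): author_id=1 -> matches Davis
  - book 9 (The Blue Door): author_id=1 -> matches Davis
All 9 rows appear; 2 have NULL author.

SQL:
SELECT a.title, b.name AS author
FROM books a
LEFT JOIN authors b ON a.author_id = b.id

Result:
title          | author
---------------+-------
Hollow Hills   | Davis 
Silent Waters  | Wright
The Glass Key  | Hall  
Stone Bridges  | NULL  
Paper Boats    | Wright
The Old House  | NULL  
Broken Clocks  | Wright
River Crossing | Davis 
The Blue Door  | Davis 


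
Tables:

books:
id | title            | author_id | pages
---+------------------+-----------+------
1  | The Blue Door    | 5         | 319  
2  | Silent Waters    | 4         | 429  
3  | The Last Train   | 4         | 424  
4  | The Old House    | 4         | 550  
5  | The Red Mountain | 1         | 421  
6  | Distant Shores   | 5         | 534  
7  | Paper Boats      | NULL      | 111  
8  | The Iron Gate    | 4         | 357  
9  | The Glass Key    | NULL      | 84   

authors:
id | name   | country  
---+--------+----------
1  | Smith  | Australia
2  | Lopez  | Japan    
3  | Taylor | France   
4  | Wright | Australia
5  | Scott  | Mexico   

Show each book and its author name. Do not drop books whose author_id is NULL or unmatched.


LEFT JOIN keeps every row from books (the left table); where author_id has no match in authors, the author columns become NULL. Walk through each book:
  - book 1 (The Blue Door): author_id=5 -> matches Scott
  - book 2 (Silent Waters): author_id=4 -> matches Wright
  - book 3 (The Last Train): author_id=4 -> matches Wright
  - book 4 (The Old House): author_id=4 -> matches Wright
  - book 5 (The Red Mountain): author_id=1 -> matches Smith
  - book 6 (Distant Shores): author_id=5 -> matches Scott
  - book 7 (Paper Boats): author_id=NULL, no match -> kept with NULL
  - book 8 (The Iron Gate): author_id=4 -> matches Wright
  - book 9 (The Glass Key): author_id=NULL, no match -> kept with NULL
All 9 rows appear; 2 have NULL author.

SQL:
SELECT a.title, b.name AS author
FROM books a
LEFT JOIN authors b ON a.author_id = b.id

Result:
title            | author
-----------------+-------
The Blue Door    | Scott 
Silent Waters    | Wright
The Last Train   | Wright
The Old House    | Wright
The Red Mountain | Smith 
Distant Shores   | Scott 
Paper Boats      | NULL  
The Iron Gate    | Wright
The Glass Key    | NULL  


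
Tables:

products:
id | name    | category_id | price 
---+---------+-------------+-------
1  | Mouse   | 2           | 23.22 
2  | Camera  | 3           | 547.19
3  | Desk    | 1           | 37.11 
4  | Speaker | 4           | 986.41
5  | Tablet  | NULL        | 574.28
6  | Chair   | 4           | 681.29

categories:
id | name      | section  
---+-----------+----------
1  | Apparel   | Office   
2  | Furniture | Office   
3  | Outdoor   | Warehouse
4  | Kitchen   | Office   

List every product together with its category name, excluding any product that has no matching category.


INNER JOIN keeps only products rows whose category_id matches an id in categories. Walk through each product:
  - product 1 (Mouse): category_id=2 -> matches Furniture
  - product 2 (Camera): category_id=3 -> matches Outdoor
  - product 3 (Desk): category_id=1 -> matches Apparel
  - product 4 (Speaker): category_id=4 -> matches Kitchen
  - product 5 (Tablet): category_id=NULL, no match -> dropped
  - product 6 (Chair): category_id=4 -> matches Kitchen
So 1 of 6 rows is dropped.

SQL:
SELECT a.name, b.name AS category
FROM products a
INNER JOIN categories b ON a.category_id = b.id

Result:
name    | category 
--------+----------
Mouse   | Furniture
Camera  | Outdoor  
Desk    | Apparel  
Speaker | Kitchen  
Chair   | Kitchen  


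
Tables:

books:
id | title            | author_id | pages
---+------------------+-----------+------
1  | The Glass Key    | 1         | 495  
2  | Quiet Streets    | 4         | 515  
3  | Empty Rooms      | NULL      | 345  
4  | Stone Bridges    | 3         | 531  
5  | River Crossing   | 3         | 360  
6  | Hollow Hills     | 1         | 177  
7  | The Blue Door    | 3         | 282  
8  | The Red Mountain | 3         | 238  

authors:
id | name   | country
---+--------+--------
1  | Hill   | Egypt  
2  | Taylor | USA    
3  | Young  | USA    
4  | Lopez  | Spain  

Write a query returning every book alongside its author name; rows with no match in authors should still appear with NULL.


LEFT JOIN keeps every row from books (the left table); where author_id has no match in authors, the author columns become NULL. Walk through each book:
  - book 1 (The Glass Key): author_id=1 -> matches Hill
  - book 2 (Quiet Streets): author_id=4 -> matches Lopez
  - book 3 (Empty Rooms): author_id=NULL, no match -> kept with NULL
  - book 4 (Stone Bridges): author_id=3 -> matches Young
  - book 5 (River Crossing): author_id=3 -> matches Young
  - book 6 (Hollow Hills): author_id=1 -> matches Hill
  - book 7 (The Blue Door): author_id=3 -> matches Young
  - book 8 (The Red Mountain): author_id=3 -> matches Young
All 8 rows appear; 1 has NULL author.

SQL:
SELECT a.title, b.name AS author
FROM books a
LEFT JOIN authors b ON a.author_id = b.id

Result:
title            | author
-----------------+-------
The Glass Key    | Hill  
Quiet Streets    | Lopez 
Empty Rooms      | NULL  
Stone Bridges    | Young 
River Crossing   | Young 
Hollow Hills     | Hill  
The Blue Door    | Young 
The Red Mountain | Young 


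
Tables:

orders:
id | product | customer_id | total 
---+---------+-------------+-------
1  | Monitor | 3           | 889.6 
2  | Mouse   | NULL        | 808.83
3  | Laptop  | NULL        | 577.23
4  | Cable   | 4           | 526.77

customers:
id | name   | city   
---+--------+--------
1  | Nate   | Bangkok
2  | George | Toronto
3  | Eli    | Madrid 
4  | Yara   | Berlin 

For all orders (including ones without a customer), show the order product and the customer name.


LEFT JOIN keeps every row from orders (the left table); where customer_id has no match in customers, the customer columns become NULL. Walk through each order:
  - order 1 (Monitor): customer_id=3 -> matches Eli
  - order 2 (Mouse): customer_id=NULL, no match -> kept with NULL
  - order 3 (Laptop): customer_id=NULL, no match -> kept with NULL
  - order 4 (Cable): customer_id=4 -> matches Yara
All 4 rows appear; 2 have NULL customer.

SQL:
SELECT a.product, b.name AS customer
FROM orders a
LEFT JOIN customers b ON a.customer_id = b.id

Result:
product | customer
--------+---------
Monitor | Eli     
Mouse   | NULL    
Laptop  | NULL    
Cable   | Yara    


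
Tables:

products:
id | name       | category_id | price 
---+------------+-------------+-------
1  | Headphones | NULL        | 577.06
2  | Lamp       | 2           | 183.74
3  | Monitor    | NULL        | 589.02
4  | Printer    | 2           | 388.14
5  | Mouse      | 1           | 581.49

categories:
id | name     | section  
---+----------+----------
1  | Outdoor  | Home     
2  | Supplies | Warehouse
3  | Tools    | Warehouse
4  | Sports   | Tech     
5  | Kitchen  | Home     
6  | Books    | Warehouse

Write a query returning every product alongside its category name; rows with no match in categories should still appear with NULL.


LEFT JOIN keeps every row from products (the left table); where category_id has no match in categories, the category columns become NULL. Walk through each product:
  - product 1 (Headphones): category_id=NULL, no match -> kept with NULL
  - product 2 (Lamp): category_id=2 -> matches Supplies
  - product 3 (Monitor): category_id=NULL, no match -> kept with NULL
  - product 4 (Printer): category_id=2 -> matches Supplies
  - product 5 (Mouse): category_id=1 -> matches Outdoor
All 5 rows appear; 2 have NULL category.

SQL:
SELECT a.name, b.name AS category
FROM products a
LEFT JOIN categories b ON a.category_id = b.id

Result:
name       | category
-----------+---------
Headphones | NULL    
Lamp       | Supplies
Monitor    | NULL    
Printer    | Supplies
Mouse      | Outdoor 


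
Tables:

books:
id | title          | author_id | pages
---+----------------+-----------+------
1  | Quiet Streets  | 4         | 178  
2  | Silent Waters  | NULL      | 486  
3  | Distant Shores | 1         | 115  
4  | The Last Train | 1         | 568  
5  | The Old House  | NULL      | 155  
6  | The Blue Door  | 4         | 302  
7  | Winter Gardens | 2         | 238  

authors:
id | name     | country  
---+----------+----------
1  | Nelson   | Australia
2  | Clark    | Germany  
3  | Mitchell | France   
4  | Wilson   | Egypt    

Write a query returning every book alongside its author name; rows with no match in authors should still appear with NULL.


LEFT JOIN keeps every row from books (the left table); where author_id has no match in authors, the author columns become NULL. Walk through each book:
  - book 1 (Quiet Streets): author_id=4 -> matches Wilson
  - book 2 (Silent Waters): author_id=NULL, no match -> kept with NULL
  - book 3 (Distant Shores): author_id=1 -> matches Nelson
  - book 4 (The Last Train): author_id=1 -> matches Nelson
  - book 5 (The Old House): author_id=NULL, no match -> kept with NULL
  - book 6 (The Blue Door): author_id=4 -> matches Wilson
  - book 7 (Winter Gardens): author_id=2 -> matches Clark
All 7 rows appear; 2 have NULL author.

SQL:
SELECT a.title, b.name AS author
FROM books a
LEFT JOIN authors b ON a.author_id = b.id

Result:
title          | author
---------------+-------
Quiet Streets  | Wilson
Silent Waters  | NULL  
Distant Shores | Nelson
The Last Train | Nelson
The Old House  | NULL  
The Blue Door  | Wilson
Winter Gardens | Clark 


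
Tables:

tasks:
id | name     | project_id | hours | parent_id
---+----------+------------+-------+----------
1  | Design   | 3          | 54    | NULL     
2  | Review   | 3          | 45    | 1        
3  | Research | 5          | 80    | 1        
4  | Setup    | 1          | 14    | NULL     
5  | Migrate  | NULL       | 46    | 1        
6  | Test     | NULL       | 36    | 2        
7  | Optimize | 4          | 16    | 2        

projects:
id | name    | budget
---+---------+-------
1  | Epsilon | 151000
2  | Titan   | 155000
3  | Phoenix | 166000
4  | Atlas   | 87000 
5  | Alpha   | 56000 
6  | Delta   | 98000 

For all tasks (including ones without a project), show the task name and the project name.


LEFT JOIN keeps every row from tasks (the left table); where project_id has no match in projects, the project columns become NULL. Walk through each task:
  - task 1 (Design): project_id=3 -> matches Phoenix
  - task 2 (Review): project_id=3 -> matches Phoenix
  - task 3 (Research): project_id=5 -> matches Alpha
  - task 4 (Setup): project_id=1 -> matches Epsilon
  - task 5 (Migrate): project_id=NULL, no match -> kept with NULL
  - task 6 (Test): project_id=NULL, no match -> kept with NULL
  - task 7 (Optimize): project_id=4 -> matches Atlas
All 7 rows appear; 2 have NULL project.

SQL:
SELECT a.name, b.name AS project
FROM tasks a
LEFT JOIN projects b ON a.project_id = b.id

Result:
name     | project
---------+--------
Design   | Phoenix
Review   | Phoenix
Research | Alpha  
Setup    | Epsilon
Migrate  | NULL   
Test     | NULL   
Optimize | Atlas  


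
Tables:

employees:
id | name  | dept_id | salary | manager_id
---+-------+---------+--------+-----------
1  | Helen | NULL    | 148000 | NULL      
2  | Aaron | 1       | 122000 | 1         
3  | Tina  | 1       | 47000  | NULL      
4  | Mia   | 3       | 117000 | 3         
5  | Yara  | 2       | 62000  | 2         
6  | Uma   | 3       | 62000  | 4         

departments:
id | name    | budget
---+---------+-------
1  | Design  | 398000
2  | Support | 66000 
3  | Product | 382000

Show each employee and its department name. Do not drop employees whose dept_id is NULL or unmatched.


LEFT JOIN keeps every row from employees (the left table); where dept_id has no match in departments, the department columns become NULL. Walk through each employee:
  - employee 1 (Helen): dept_id=NULL, no match -> kept with NULL
  - employee 2 (Aaron): dept_id=1 -> matches Design
  - employee 3 (Tina): dept_id=1 -> matches Design
  - employee 4 (Mia): dept_id=3 -> matches Product
  - employee 5 (Yara): dept_id=2 -> matches Support
  - employee 6 (Uma): dept_id=3 -> matches Product
All 6 rows appear; 1 has NULL department.

SQL:
SELECT a.name, b.name AS department
FROM employees a
LEFT JOIN departments b ON a.dept_id = b.id

Result:
name  | department
------+-----------
Helen | NULL      
Aaron | Design    
Tina  | Design    
Mia   | Product   
Yara  | Support   
Uma   | Product   


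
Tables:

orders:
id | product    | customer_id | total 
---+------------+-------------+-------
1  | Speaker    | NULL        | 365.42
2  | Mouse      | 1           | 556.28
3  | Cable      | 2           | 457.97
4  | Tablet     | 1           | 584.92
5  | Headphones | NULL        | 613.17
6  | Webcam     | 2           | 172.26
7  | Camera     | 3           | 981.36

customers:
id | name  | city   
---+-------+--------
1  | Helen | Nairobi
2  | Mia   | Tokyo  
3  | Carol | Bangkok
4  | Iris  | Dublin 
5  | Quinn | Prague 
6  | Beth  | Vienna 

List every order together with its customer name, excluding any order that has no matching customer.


INNER JOIN keeps only orders rows whose customer_id matches an id in customers. Walk through each order:
  - order 1 (Speaker): customer_id=NULL, no match -> dropped
  - order 2 (Mouse): customer_id=1 -> matches Helen
  - order 3 (Cable): customer_id=2 -> matches Mia
  - order 4 (Tablet): customer_id=1 -> matches Helen
  - order 5 (Headphones): customer_id=NULL, no match -> dropped
  - order 6 (Webcam): customer_id=2 -> matches Mia
  - order 7 (Camera): customer_id=3 -> matches Carol
So 2 of 7 rows are dropped.

SQL:
SELECT a.product, b.name AS customer
FROM orders a
INNER JOIN customers b ON a.customer_id = b.id

Result:
product | customer
--------+---------
Mouse   | Helen   
Cable   | Mia     
Tablet  | Helen   
Webcam  | Mia     
Camera  | Carol   


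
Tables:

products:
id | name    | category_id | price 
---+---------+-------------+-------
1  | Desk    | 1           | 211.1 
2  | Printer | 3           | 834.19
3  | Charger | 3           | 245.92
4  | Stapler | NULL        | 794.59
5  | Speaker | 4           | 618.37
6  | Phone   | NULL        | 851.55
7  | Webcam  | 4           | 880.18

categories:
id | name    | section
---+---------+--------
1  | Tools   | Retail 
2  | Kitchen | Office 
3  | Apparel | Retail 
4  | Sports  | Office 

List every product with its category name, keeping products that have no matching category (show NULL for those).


LEFT JOIN keeps every row from products (the left table); where category_id has no match in categories, the category columns become NULL. Walk through each product:
  - product 1 (Desk): category_id=1 -> matches Tools
  - product 2 (Printer): category_id=3 -> matches Apparel
  - product 3 (Charger): category_id=3 -> matches Apparel
  - product 4 (Stapler): category_id=NULL, no match -> kept with NULL
  - product 5 (Speaker): category_id=4 -> matches Sports
  - product 6 (Phone): category_id=NULL, no match -> kept with NULL
  - product 7 (Webcam): category_id=4 -> matches Sports
All 7 rows appear; 2 have NULL category.

SQL:
SELECT a.name, b.name AS category
FROM products a
LEFT JOIN categories b ON a.category_id = b.id

Result:
name    | category
--------+---------
Desk    | Tools   
Printer | Apparel 
Charger | Apparel 
Stapler | NULL    
Speaker | Sports  
Phone   | NULL    
Webcam  | Sports  
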